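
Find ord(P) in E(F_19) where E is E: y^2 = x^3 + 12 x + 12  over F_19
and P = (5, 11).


Compute successive multiples of P until we hit O:
  1P = (5, 11)
  2P = (14, 13)
  3P = (16, 14)
  4P = (2, 14)
  5P = (13, 16)
  6P = (10, 12)
  7P = (1, 5)
  8P = (1, 14)
  ... (continuing to 15P)
  15P = O

ord(P) = 15


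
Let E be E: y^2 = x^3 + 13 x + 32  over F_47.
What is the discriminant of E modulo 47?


4 a^3 + 27 b^2 = 4*13^3 + 27*32^2 = 8788 + 27648 = 36436
Delta = -16 * (36436) = -582976
Delta mod 47 = 12

Delta = 12 (mod 47)


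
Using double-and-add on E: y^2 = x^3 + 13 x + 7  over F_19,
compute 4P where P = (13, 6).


k = 4 = 100_2 (binary, LSB first: 001)
Double-and-add from P = (13, 6):
  bit 0 = 0: acc unchanged = O
  bit 1 = 0: acc unchanged = O
  bit 2 = 1: acc = O + (13, 6) = (13, 6)

4P = (13, 6)


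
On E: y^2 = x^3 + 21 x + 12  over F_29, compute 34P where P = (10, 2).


k = 34 = 100010_2 (binary, LSB first: 010001)
Double-and-add from P = (10, 2):
  bit 0 = 0: acc unchanged = O
  bit 1 = 1: acc = O + (2, 2) = (2, 2)
  bit 2 = 0: acc unchanged = (2, 2)
  bit 3 = 0: acc unchanged = (2, 2)
  bit 4 = 0: acc unchanged = (2, 2)
  bit 5 = 1: acc = (2, 2) + (17, 2) = (10, 27)

34P = (10, 27)


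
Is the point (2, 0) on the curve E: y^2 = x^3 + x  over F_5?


Check whether y^2 = x^3 + 1 x + 0 (mod 5) for (x, y) = (2, 0).
LHS: y^2 = 0^2 mod 5 = 0
RHS: x^3 + 1 x + 0 = 2^3 + 1*2 + 0 mod 5 = 0
LHS = RHS

Yes, on the curve


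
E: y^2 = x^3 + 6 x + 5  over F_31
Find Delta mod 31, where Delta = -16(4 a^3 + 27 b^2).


4 a^3 + 27 b^2 = 4*6^3 + 27*5^2 = 864 + 675 = 1539
Delta = -16 * (1539) = -24624
Delta mod 31 = 21

Delta = 21 (mod 31)


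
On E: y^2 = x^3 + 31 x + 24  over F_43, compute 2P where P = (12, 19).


Doubling: s = (3 x1^2 + a) / (2 y1)
s = (3*12^2 + 31) / (2*19) mod 43 = 2
x3 = s^2 - 2 x1 mod 43 = 2^2 - 2*12 = 23
y3 = s (x1 - x3) - y1 mod 43 = 2 * (12 - 23) - 19 = 2

2P = (23, 2)


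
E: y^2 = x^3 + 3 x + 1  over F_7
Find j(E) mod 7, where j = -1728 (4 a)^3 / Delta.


Delta = -16(4 a^3 + 27 b^2) mod 7 = 3
-1728 * (4 a)^3 = -1728 * (4*3)^3 mod 7 = 6
j = 6 * 3^(-1) mod 7 = 2

j = 2 (mod 7)


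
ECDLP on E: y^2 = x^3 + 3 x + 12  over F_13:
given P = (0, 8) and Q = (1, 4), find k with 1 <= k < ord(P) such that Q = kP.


Enumerate multiples of P until we hit Q = (1, 4):
  1P = (0, 8)
  2P = (1, 4)
Match found at i = 2.

k = 2


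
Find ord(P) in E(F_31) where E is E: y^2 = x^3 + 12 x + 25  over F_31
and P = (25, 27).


Compute successive multiples of P until we hit O:
  1P = (25, 27)
  2P = (20, 22)
  3P = (18, 11)
  4P = (16, 29)
  5P = (0, 26)
  6P = (0, 5)
  7P = (16, 2)
  8P = (18, 20)
  ... (continuing to 11P)
  11P = O

ord(P) = 11


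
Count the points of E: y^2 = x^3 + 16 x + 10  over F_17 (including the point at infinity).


For each x in F_17, count y with y^2 = x^3 + 16 x + 10 mod 17:
  x = 2: RHS = 16, y in [4, 13]  -> 2 point(s)
  x = 3: RHS = 0, y in [0]  -> 1 point(s)
  x = 4: RHS = 2, y in [6, 11]  -> 2 point(s)
  x = 6: RHS = 16, y in [4, 13]  -> 2 point(s)
  x = 8: RHS = 4, y in [2, 15]  -> 2 point(s)
  x = 9: RHS = 16, y in [4, 13]  -> 2 point(s)
  x = 11: RHS = 4, y in [2, 15]  -> 2 point(s)
  x = 12: RHS = 9, y in [3, 14]  -> 2 point(s)
  x = 13: RHS = 1, y in [1, 16]  -> 2 point(s)
  x = 15: RHS = 4, y in [2, 15]  -> 2 point(s)
Affine points: 19. Add the point at infinity: total = 20.

#E(F_17) = 20


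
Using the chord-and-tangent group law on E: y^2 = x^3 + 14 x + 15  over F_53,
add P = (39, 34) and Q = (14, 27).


P != Q, so use the chord formula.
s = (y2 - y1) / (x2 - x1) = (46) / (28) mod 53 = 13
x3 = s^2 - x1 - x2 mod 53 = 13^2 - 39 - 14 = 10
y3 = s (x1 - x3) - y1 mod 53 = 13 * (39 - 10) - 34 = 25

P + Q = (10, 25)


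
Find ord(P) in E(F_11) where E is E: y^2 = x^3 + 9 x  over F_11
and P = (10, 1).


Compute successive multiples of P until we hit O:
  1P = (10, 1)
  2P = (5, 7)
  3P = (8, 1)
  4P = (4, 10)
  5P = (2, 9)
  6P = (0, 0)
  7P = (2, 2)
  8P = (4, 1)
  ... (continuing to 12P)
  12P = O

ord(P) = 12


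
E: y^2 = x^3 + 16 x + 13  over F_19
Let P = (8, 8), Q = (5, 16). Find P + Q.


P != Q, so use the chord formula.
s = (y2 - y1) / (x2 - x1) = (8) / (16) mod 19 = 10
x3 = s^2 - x1 - x2 mod 19 = 10^2 - 8 - 5 = 11
y3 = s (x1 - x3) - y1 mod 19 = 10 * (8 - 11) - 8 = 0

P + Q = (11, 0)


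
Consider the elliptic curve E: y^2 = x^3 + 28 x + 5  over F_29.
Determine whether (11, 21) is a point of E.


Check whether y^2 = x^3 + 28 x + 5 (mod 29) for (x, y) = (11, 21).
LHS: y^2 = 21^2 mod 29 = 6
RHS: x^3 + 28 x + 5 = 11^3 + 28*11 + 5 mod 29 = 20
LHS != RHS

No, not on the curve


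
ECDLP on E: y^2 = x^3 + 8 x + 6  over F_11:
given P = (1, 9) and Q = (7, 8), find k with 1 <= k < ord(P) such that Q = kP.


Enumerate multiples of P until we hit Q = (7, 8):
  1P = (1, 9)
  2P = (9, 2)
  3P = (4, 6)
  4P = (7, 8)
Match found at i = 4.

k = 4


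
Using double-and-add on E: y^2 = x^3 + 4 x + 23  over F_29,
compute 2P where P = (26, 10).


k = 2 = 10_2 (binary, LSB first: 01)
Double-and-add from P = (26, 10):
  bit 0 = 0: acc unchanged = O
  bit 1 = 1: acc = O + (15, 23) = (15, 23)

2P = (15, 23)


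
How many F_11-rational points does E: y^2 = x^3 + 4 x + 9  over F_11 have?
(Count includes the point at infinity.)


For each x in F_11, count y with y^2 = x^3 + 4 x + 9 mod 11:
  x = 0: RHS = 9, y in [3, 8]  -> 2 point(s)
  x = 1: RHS = 3, y in [5, 6]  -> 2 point(s)
  x = 2: RHS = 3, y in [5, 6]  -> 2 point(s)
  x = 3: RHS = 4, y in [2, 9]  -> 2 point(s)
  x = 4: RHS = 1, y in [1, 10]  -> 2 point(s)
  x = 5: RHS = 0, y in [0]  -> 1 point(s)
  x = 8: RHS = 3, y in [5, 6]  -> 2 point(s)
  x = 9: RHS = 4, y in [2, 9]  -> 2 point(s)
  x = 10: RHS = 4, y in [2, 9]  -> 2 point(s)
Affine points: 17. Add the point at infinity: total = 18.

#E(F_11) = 18


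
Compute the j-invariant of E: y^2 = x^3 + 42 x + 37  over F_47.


Delta = -16(4 a^3 + 27 b^2) mod 47 = 3
-1728 * (4 a)^3 = -1728 * (4*42)^3 mod 47 = 31
j = 31 * 3^(-1) mod 47 = 26

j = 26 (mod 47)


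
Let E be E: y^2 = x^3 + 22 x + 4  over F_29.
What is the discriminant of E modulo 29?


4 a^3 + 27 b^2 = 4*22^3 + 27*4^2 = 42592 + 432 = 43024
Delta = -16 * (43024) = -688384
Delta mod 29 = 18

Delta = 18 (mod 29)


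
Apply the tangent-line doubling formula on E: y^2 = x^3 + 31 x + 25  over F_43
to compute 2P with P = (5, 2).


Doubling: s = (3 x1^2 + a) / (2 y1)
s = (3*5^2 + 31) / (2*2) mod 43 = 5
x3 = s^2 - 2 x1 mod 43 = 5^2 - 2*5 = 15
y3 = s (x1 - x3) - y1 mod 43 = 5 * (5 - 15) - 2 = 34

2P = (15, 34)


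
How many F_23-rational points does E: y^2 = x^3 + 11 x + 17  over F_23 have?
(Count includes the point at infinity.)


For each x in F_23, count y with y^2 = x^3 + 11 x + 17 mod 23:
  x = 1: RHS = 6, y in [11, 12]  -> 2 point(s)
  x = 2: RHS = 1, y in [1, 22]  -> 2 point(s)
  x = 3: RHS = 8, y in [10, 13]  -> 2 point(s)
  x = 5: RHS = 13, y in [6, 17]  -> 2 point(s)
  x = 6: RHS = 0, y in [0]  -> 1 point(s)
  x = 7: RHS = 0, y in [0]  -> 1 point(s)
  x = 10: RHS = 0, y in [0]  -> 1 point(s)
  x = 19: RHS = 1, y in [1, 22]  -> 2 point(s)
  x = 20: RHS = 3, y in [7, 16]  -> 2 point(s)
Affine points: 15. Add the point at infinity: total = 16.

#E(F_23) = 16


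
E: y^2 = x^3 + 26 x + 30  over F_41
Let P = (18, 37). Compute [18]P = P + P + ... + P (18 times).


k = 18 = 10010_2 (binary, LSB first: 01001)
Double-and-add from P = (18, 37):
  bit 0 = 0: acc unchanged = O
  bit 1 = 1: acc = O + (26, 18) = (26, 18)
  bit 2 = 0: acc unchanged = (26, 18)
  bit 3 = 0: acc unchanged = (26, 18)
  bit 4 = 1: acc = (26, 18) + (15, 33) = (31, 0)

18P = (31, 0)


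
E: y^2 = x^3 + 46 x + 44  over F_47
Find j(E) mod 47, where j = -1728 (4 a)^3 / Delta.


Delta = -16(4 a^3 + 27 b^2) mod 47 = 30
-1728 * (4 a)^3 = -1728 * (4*46)^3 mod 47 = 1
j = 1 * 30^(-1) mod 47 = 11

j = 11 (mod 47)


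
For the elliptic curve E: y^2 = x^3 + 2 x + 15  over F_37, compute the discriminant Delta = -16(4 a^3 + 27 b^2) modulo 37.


4 a^3 + 27 b^2 = 4*2^3 + 27*15^2 = 32 + 6075 = 6107
Delta = -16 * (6107) = -97712
Delta mod 37 = 5

Delta = 5 (mod 37)


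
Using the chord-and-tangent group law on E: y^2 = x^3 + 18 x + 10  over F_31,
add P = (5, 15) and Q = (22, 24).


P != Q, so use the chord formula.
s = (y2 - y1) / (x2 - x1) = (9) / (17) mod 31 = 6
x3 = s^2 - x1 - x2 mod 31 = 6^2 - 5 - 22 = 9
y3 = s (x1 - x3) - y1 mod 31 = 6 * (5 - 9) - 15 = 23

P + Q = (9, 23)


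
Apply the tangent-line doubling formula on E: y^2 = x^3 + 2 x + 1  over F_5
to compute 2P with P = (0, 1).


Doubling: s = (3 x1^2 + a) / (2 y1)
s = (3*0^2 + 2) / (2*1) mod 5 = 1
x3 = s^2 - 2 x1 mod 5 = 1^2 - 2*0 = 1
y3 = s (x1 - x3) - y1 mod 5 = 1 * (0 - 1) - 1 = 3

2P = (1, 3)


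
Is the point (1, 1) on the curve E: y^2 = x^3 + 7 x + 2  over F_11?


Check whether y^2 = x^3 + 7 x + 2 (mod 11) for (x, y) = (1, 1).
LHS: y^2 = 1^2 mod 11 = 1
RHS: x^3 + 7 x + 2 = 1^3 + 7*1 + 2 mod 11 = 10
LHS != RHS

No, not on the curve


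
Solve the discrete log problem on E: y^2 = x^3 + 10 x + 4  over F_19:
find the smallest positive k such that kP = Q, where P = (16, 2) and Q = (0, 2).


Enumerate multiples of P until we hit Q = (0, 2):
  1P = (16, 2)
  2P = (12, 16)
  3P = (8, 8)
  4P = (11, 18)
  5P = (3, 2)
  6P = (0, 17)
  7P = (9, 14)
  8P = (14, 0)
  9P = (9, 5)
  10P = (0, 2)
Match found at i = 10.

k = 10


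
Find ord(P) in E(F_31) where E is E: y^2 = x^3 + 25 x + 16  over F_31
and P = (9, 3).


Compute successive multiples of P until we hit O:
  1P = (9, 3)
  2P = (0, 27)
  3P = (5, 7)
  4P = (18, 6)
  5P = (11, 17)
  6P = (29, 12)
  7P = (28, 21)
  8P = (4, 5)
  ... (continuing to 31P)
  31P = O

ord(P) = 31


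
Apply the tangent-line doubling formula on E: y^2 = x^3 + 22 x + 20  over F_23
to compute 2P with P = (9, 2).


Doubling: s = (3 x1^2 + a) / (2 y1)
s = (3*9^2 + 22) / (2*2) mod 23 = 3
x3 = s^2 - 2 x1 mod 23 = 3^2 - 2*9 = 14
y3 = s (x1 - x3) - y1 mod 23 = 3 * (9 - 14) - 2 = 6

2P = (14, 6)


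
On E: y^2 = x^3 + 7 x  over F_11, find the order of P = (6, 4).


Compute successive multiples of P until we hit O:
  1P = (6, 4)
  2P = (3, 2)
  3P = (0, 0)
  4P = (3, 9)
  5P = (6, 7)
  6P = O

ord(P) = 6


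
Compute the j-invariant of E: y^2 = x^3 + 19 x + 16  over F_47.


Delta = -16(4 a^3 + 27 b^2) mod 47 = 3
-1728 * (4 a)^3 = -1728 * (4*19)^3 mod 47 = 3
j = 3 * 3^(-1) mod 47 = 1

j = 1 (mod 47)


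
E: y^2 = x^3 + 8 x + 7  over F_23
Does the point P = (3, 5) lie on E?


Check whether y^2 = x^3 + 8 x + 7 (mod 23) for (x, y) = (3, 5).
LHS: y^2 = 5^2 mod 23 = 2
RHS: x^3 + 8 x + 7 = 3^3 + 8*3 + 7 mod 23 = 12
LHS != RHS

No, not on the curve


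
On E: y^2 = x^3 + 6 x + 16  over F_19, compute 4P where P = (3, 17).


k = 4 = 100_2 (binary, LSB first: 001)
Double-and-add from P = (3, 17):
  bit 0 = 0: acc unchanged = O
  bit 1 = 0: acc unchanged = O
  bit 2 = 1: acc = O + (2, 13) = (2, 13)

4P = (2, 13)


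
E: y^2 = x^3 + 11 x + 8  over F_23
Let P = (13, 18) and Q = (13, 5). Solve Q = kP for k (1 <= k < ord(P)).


Enumerate multiples of P until we hit Q = (13, 5):
  1P = (13, 18)
  2P = (15, 12)
  3P = (4, 1)
  4P = (9, 10)
  5P = (5, 21)
  6P = (17, 18)
  7P = (16, 5)
  8P = (0, 10)
  9P = (18, 9)
  10P = (21, 1)
  11P = (14, 10)
  12P = (14, 13)
  13P = (21, 22)
  14P = (18, 14)
  15P = (0, 13)
  16P = (16, 18)
  17P = (17, 5)
  18P = (5, 2)
  19P = (9, 13)
  20P = (4, 22)
  21P = (15, 11)
  22P = (13, 5)
Match found at i = 22.

k = 22


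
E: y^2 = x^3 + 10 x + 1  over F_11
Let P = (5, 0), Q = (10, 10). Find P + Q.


P != Q, so use the chord formula.
s = (y2 - y1) / (x2 - x1) = (10) / (5) mod 11 = 2
x3 = s^2 - x1 - x2 mod 11 = 2^2 - 5 - 10 = 0
y3 = s (x1 - x3) - y1 mod 11 = 2 * (5 - 0) - 0 = 10

P + Q = (0, 10)


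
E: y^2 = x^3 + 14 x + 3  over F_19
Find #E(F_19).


For each x in F_19, count y with y^2 = x^3 + 14 x + 3 mod 19:
  x = 2: RHS = 1, y in [1, 18]  -> 2 point(s)
  x = 4: RHS = 9, y in [3, 16]  -> 2 point(s)
  x = 7: RHS = 7, y in [8, 11]  -> 2 point(s)
  x = 8: RHS = 0, y in [0]  -> 1 point(s)
  x = 11: RHS = 6, y in [5, 14]  -> 2 point(s)
  x = 13: RHS = 7, y in [8, 11]  -> 2 point(s)
  x = 14: RHS = 17, y in [6, 13]  -> 2 point(s)
  x = 15: RHS = 16, y in [4, 15]  -> 2 point(s)
  x = 17: RHS = 5, y in [9, 10]  -> 2 point(s)
  x = 18: RHS = 7, y in [8, 11]  -> 2 point(s)
Affine points: 19. Add the point at infinity: total = 20.

#E(F_19) = 20


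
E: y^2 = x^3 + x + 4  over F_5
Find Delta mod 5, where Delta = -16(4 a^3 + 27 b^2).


4 a^3 + 27 b^2 = 4*1^3 + 27*4^2 = 4 + 432 = 436
Delta = -16 * (436) = -6976
Delta mod 5 = 4

Delta = 4 (mod 5)


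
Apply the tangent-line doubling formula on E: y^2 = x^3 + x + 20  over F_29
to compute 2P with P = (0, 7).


Doubling: s = (3 x1^2 + a) / (2 y1)
s = (3*0^2 + 1) / (2*7) mod 29 = 27
x3 = s^2 - 2 x1 mod 29 = 27^2 - 2*0 = 4
y3 = s (x1 - x3) - y1 mod 29 = 27 * (0 - 4) - 7 = 1

2P = (4, 1)


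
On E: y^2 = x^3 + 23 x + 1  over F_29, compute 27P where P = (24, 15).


k = 27 = 11011_2 (binary, LSB first: 11011)
Double-and-add from P = (24, 15):
  bit 0 = 1: acc = O + (24, 15) = (24, 15)
  bit 1 = 1: acc = (24, 15) + (15, 26) = (23, 16)
  bit 2 = 0: acc unchanged = (23, 16)
  bit 3 = 1: acc = (23, 16) + (1, 24) = (14, 15)
  bit 4 = 1: acc = (14, 15) + (21, 28) = (1, 5)

27P = (1, 5)


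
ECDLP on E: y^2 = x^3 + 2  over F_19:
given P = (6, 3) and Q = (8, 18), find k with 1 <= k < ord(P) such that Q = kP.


Enumerate multiples of P until we hit Q = (8, 18):
  1P = (6, 3)
  2P = (8, 18)
Match found at i = 2.

k = 2


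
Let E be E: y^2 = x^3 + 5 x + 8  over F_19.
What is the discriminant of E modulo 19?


4 a^3 + 27 b^2 = 4*5^3 + 27*8^2 = 500 + 1728 = 2228
Delta = -16 * (2228) = -35648
Delta mod 19 = 15

Delta = 15 (mod 19)


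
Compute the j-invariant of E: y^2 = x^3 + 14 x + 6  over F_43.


Delta = -16(4 a^3 + 27 b^2) mod 43 = 10
-1728 * (4 a)^3 = -1728 * (4*14)^3 mod 43 = 11
j = 11 * 10^(-1) mod 43 = 14

j = 14 (mod 43)


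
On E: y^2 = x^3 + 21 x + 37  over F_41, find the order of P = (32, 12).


Compute successive multiples of P until we hit O:
  1P = (32, 12)
  2P = (16, 0)
  3P = (32, 29)
  4P = O

ord(P) = 4


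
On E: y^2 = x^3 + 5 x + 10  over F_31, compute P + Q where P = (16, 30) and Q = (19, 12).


P != Q, so use the chord formula.
s = (y2 - y1) / (x2 - x1) = (13) / (3) mod 31 = 25
x3 = s^2 - x1 - x2 mod 31 = 25^2 - 16 - 19 = 1
y3 = s (x1 - x3) - y1 mod 31 = 25 * (16 - 1) - 30 = 4

P + Q = (1, 4)


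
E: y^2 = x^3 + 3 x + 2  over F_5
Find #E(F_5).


For each x in F_5, count y with y^2 = x^3 + 3 x + 2 mod 5:
  x = 1: RHS = 1, y in [1, 4]  -> 2 point(s)
  x = 2: RHS = 1, y in [1, 4]  -> 2 point(s)
Affine points: 4. Add the point at infinity: total = 5.

#E(F_5) = 5


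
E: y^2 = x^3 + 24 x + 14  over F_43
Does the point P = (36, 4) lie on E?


Check whether y^2 = x^3 + 24 x + 14 (mod 43) for (x, y) = (36, 4).
LHS: y^2 = 4^2 mod 43 = 16
RHS: x^3 + 24 x + 14 = 36^3 + 24*36 + 14 mod 43 = 19
LHS != RHS

No, not on the curve


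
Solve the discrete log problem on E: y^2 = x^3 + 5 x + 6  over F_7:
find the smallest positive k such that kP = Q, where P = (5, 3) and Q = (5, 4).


Enumerate multiples of P until we hit Q = (5, 4):
  1P = (5, 3)
  2P = (6, 0)
  3P = (5, 4)
Match found at i = 3.

k = 3


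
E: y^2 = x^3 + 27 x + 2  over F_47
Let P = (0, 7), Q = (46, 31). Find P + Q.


P != Q, so use the chord formula.
s = (y2 - y1) / (x2 - x1) = (24) / (46) mod 47 = 23
x3 = s^2 - x1 - x2 mod 47 = 23^2 - 0 - 46 = 13
y3 = s (x1 - x3) - y1 mod 47 = 23 * (0 - 13) - 7 = 23

P + Q = (13, 23)


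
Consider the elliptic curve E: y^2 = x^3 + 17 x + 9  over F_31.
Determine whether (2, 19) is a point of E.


Check whether y^2 = x^3 + 17 x + 9 (mod 31) for (x, y) = (2, 19).
LHS: y^2 = 19^2 mod 31 = 20
RHS: x^3 + 17 x + 9 = 2^3 + 17*2 + 9 mod 31 = 20
LHS = RHS

Yes, on the curve


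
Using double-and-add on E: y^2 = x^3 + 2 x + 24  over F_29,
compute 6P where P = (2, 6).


k = 6 = 110_2 (binary, LSB first: 011)
Double-and-add from P = (2, 6):
  bit 0 = 0: acc unchanged = O
  bit 1 = 1: acc = O + (3, 17) = (3, 17)
  bit 2 = 1: acc = (3, 17) + (23, 12) = (23, 17)

6P = (23, 17)


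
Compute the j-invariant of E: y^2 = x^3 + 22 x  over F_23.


Delta = -16(4 a^3 + 27 b^2) mod 23 = 18
-1728 * (4 a)^3 = -1728 * (4*22)^3 mod 23 = 8
j = 8 * 18^(-1) mod 23 = 3

j = 3 (mod 23)


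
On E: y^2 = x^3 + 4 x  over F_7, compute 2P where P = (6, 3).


Doubling: s = (3 x1^2 + a) / (2 y1)
s = (3*6^2 + 4) / (2*3) mod 7 = 0
x3 = s^2 - 2 x1 mod 7 = 0^2 - 2*6 = 2
y3 = s (x1 - x3) - y1 mod 7 = 0 * (6 - 2) - 3 = 4

2P = (2, 4)


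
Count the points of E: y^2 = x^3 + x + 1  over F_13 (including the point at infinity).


For each x in F_13, count y with y^2 = x^3 + 1 x + 1 mod 13:
  x = 0: RHS = 1, y in [1, 12]  -> 2 point(s)
  x = 1: RHS = 3, y in [4, 9]  -> 2 point(s)
  x = 4: RHS = 4, y in [2, 11]  -> 2 point(s)
  x = 5: RHS = 1, y in [1, 12]  -> 2 point(s)
  x = 7: RHS = 0, y in [0]  -> 1 point(s)
  x = 8: RHS = 1, y in [1, 12]  -> 2 point(s)
  x = 10: RHS = 10, y in [6, 7]  -> 2 point(s)
  x = 11: RHS = 4, y in [2, 11]  -> 2 point(s)
  x = 12: RHS = 12, y in [5, 8]  -> 2 point(s)
Affine points: 17. Add the point at infinity: total = 18.

#E(F_13) = 18


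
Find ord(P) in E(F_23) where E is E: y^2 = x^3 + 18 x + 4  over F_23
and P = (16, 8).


Compute successive multiples of P until we hit O:
  1P = (16, 8)
  2P = (4, 18)
  3P = (12, 4)
  4P = (19, 12)
  5P = (0, 21)
  6P = (2, 18)
  7P = (21, 12)
  8P = (17, 5)
  ... (continuing to 30P)
  30P = O

ord(P) = 30


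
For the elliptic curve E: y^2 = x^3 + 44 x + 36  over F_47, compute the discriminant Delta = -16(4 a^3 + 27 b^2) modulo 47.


4 a^3 + 27 b^2 = 4*44^3 + 27*36^2 = 340736 + 34992 = 375728
Delta = -16 * (375728) = -6011648
Delta mod 47 = 28

Delta = 28 (mod 47)


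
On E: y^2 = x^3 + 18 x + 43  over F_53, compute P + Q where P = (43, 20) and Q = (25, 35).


P != Q, so use the chord formula.
s = (y2 - y1) / (x2 - x1) = (15) / (35) mod 53 = 8
x3 = s^2 - x1 - x2 mod 53 = 8^2 - 43 - 25 = 49
y3 = s (x1 - x3) - y1 mod 53 = 8 * (43 - 49) - 20 = 38

P + Q = (49, 38)


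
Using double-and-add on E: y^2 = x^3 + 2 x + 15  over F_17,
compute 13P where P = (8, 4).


k = 13 = 1101_2 (binary, LSB first: 1011)
Double-and-add from P = (8, 4):
  bit 0 = 1: acc = O + (8, 4) = (8, 4)
  bit 1 = 0: acc unchanged = (8, 4)
  bit 2 = 1: acc = (8, 4) + (12, 13) = (1, 16)
  bit 3 = 1: acc = (1, 16) + (11, 5) = (4, 6)

13P = (4, 6)


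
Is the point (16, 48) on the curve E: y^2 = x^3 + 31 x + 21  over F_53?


Check whether y^2 = x^3 + 31 x + 21 (mod 53) for (x, y) = (16, 48).
LHS: y^2 = 48^2 mod 53 = 25
RHS: x^3 + 31 x + 21 = 16^3 + 31*16 + 21 mod 53 = 2
LHS != RHS

No, not on the curve


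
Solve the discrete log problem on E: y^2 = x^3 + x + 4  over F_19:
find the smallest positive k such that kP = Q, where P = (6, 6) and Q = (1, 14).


Enumerate multiples of P until we hit Q = (1, 14):
  1P = (6, 6)
  2P = (11, 4)
  3P = (9, 18)
  4P = (1, 14)
Match found at i = 4.

k = 4


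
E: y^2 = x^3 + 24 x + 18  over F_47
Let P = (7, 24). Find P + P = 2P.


Doubling: s = (3 x1^2 + a) / (2 y1)
s = (3*7^2 + 24) / (2*24) mod 47 = 30
x3 = s^2 - 2 x1 mod 47 = 30^2 - 2*7 = 40
y3 = s (x1 - x3) - y1 mod 47 = 30 * (7 - 40) - 24 = 20

2P = (40, 20)


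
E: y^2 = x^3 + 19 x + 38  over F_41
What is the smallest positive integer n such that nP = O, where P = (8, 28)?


Compute successive multiples of P until we hit O:
  1P = (8, 28)
  2P = (35, 35)
  3P = (29, 3)
  4P = (3, 9)
  5P = (10, 30)
  6P = (24, 38)
  7P = (19, 1)
  8P = (39, 22)
  ... (continuing to 47P)
  47P = O

ord(P) = 47


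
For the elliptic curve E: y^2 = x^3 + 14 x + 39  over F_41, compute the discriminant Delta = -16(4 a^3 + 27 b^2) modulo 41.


4 a^3 + 27 b^2 = 4*14^3 + 27*39^2 = 10976 + 41067 = 52043
Delta = -16 * (52043) = -832688
Delta mod 41 = 22

Delta = 22 (mod 41)


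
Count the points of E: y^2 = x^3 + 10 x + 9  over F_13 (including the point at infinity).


For each x in F_13, count y with y^2 = x^3 + 10 x + 9 mod 13:
  x = 0: RHS = 9, y in [3, 10]  -> 2 point(s)
  x = 3: RHS = 1, y in [1, 12]  -> 2 point(s)
  x = 4: RHS = 9, y in [3, 10]  -> 2 point(s)
  x = 6: RHS = 12, y in [5, 8]  -> 2 point(s)
  x = 8: RHS = 3, y in [4, 9]  -> 2 point(s)
  x = 9: RHS = 9, y in [3, 10]  -> 2 point(s)
  x = 10: RHS = 4, y in [2, 11]  -> 2 point(s)
Affine points: 14. Add the point at infinity: total = 15.

#E(F_13) = 15


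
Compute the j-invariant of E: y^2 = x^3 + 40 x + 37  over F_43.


Delta = -16(4 a^3 + 27 b^2) mod 43 = 22
-1728 * (4 a)^3 = -1728 * (4*40)^3 mod 43 = 21
j = 21 * 22^(-1) mod 43 = 42

j = 42 (mod 43)


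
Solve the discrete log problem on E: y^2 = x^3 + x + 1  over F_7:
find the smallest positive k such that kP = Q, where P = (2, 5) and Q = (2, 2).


Enumerate multiples of P until we hit Q = (2, 2):
  1P = (2, 5)
  2P = (0, 6)
  3P = (0, 1)
  4P = (2, 2)
Match found at i = 4.

k = 4


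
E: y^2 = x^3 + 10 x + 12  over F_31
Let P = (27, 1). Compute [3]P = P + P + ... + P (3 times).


k = 3 = 11_2 (binary, LSB first: 11)
Double-and-add from P = (27, 1):
  bit 0 = 1: acc = O + (27, 1) = (27, 1)
  bit 1 = 1: acc = (27, 1) + (12, 0) = (27, 30)

3P = (27, 30)


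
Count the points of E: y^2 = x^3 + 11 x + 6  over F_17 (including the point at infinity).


For each x in F_17, count y with y^2 = x^3 + 11 x + 6 mod 17:
  x = 1: RHS = 1, y in [1, 16]  -> 2 point(s)
  x = 2: RHS = 2, y in [6, 11]  -> 2 point(s)
  x = 3: RHS = 15, y in [7, 10]  -> 2 point(s)
  x = 5: RHS = 16, y in [4, 13]  -> 2 point(s)
  x = 6: RHS = 16, y in [4, 13]  -> 2 point(s)
  x = 7: RHS = 1, y in [1, 16]  -> 2 point(s)
  x = 9: RHS = 1, y in [1, 16]  -> 2 point(s)
  x = 11: RHS = 13, y in [8, 9]  -> 2 point(s)
  x = 12: RHS = 13, y in [8, 9]  -> 2 point(s)
  x = 13: RHS = 0, y in [0]  -> 1 point(s)
Affine points: 19. Add the point at infinity: total = 20.

#E(F_17) = 20


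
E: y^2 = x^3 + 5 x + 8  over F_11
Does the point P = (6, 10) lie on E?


Check whether y^2 = x^3 + 5 x + 8 (mod 11) for (x, y) = (6, 10).
LHS: y^2 = 10^2 mod 11 = 1
RHS: x^3 + 5 x + 8 = 6^3 + 5*6 + 8 mod 11 = 1
LHS = RHS

Yes, on the curve


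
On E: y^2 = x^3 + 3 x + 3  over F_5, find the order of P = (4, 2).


Compute successive multiples of P until we hit O:
  1P = (4, 2)
  2P = (3, 2)
  3P = (3, 3)
  4P = (4, 3)
  5P = O

ord(P) = 5


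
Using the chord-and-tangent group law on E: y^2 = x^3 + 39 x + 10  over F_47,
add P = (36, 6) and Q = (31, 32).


P != Q, so use the chord formula.
s = (y2 - y1) / (x2 - x1) = (26) / (42) mod 47 = 23
x3 = s^2 - x1 - x2 mod 47 = 23^2 - 36 - 31 = 39
y3 = s (x1 - x3) - y1 mod 47 = 23 * (36 - 39) - 6 = 19

P + Q = (39, 19)


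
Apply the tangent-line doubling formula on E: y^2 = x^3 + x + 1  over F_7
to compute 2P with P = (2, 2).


Doubling: s = (3 x1^2 + a) / (2 y1)
s = (3*2^2 + 1) / (2*2) mod 7 = 5
x3 = s^2 - 2 x1 mod 7 = 5^2 - 2*2 = 0
y3 = s (x1 - x3) - y1 mod 7 = 5 * (2 - 0) - 2 = 1

2P = (0, 1)


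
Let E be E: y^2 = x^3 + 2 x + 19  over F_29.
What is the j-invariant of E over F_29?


Delta = -16(4 a^3 + 27 b^2) mod 29 = 20
-1728 * (4 a)^3 = -1728 * (4*2)^3 mod 29 = 25
j = 25 * 20^(-1) mod 29 = 23

j = 23 (mod 29)


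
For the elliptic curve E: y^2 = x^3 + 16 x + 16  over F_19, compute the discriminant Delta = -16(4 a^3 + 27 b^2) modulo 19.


4 a^3 + 27 b^2 = 4*16^3 + 27*16^2 = 16384 + 6912 = 23296
Delta = -16 * (23296) = -372736
Delta mod 19 = 6

Delta = 6 (mod 19)


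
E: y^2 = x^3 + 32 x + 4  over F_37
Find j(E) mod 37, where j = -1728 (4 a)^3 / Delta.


Delta = -16(4 a^3 + 27 b^2) mod 37 = 15
-1728 * (4 a)^3 = -1728 * (4*32)^3 mod 37 = 23
j = 23 * 15^(-1) mod 37 = 4

j = 4 (mod 37)


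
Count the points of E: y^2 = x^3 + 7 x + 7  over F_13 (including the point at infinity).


For each x in F_13, count y with y^2 = x^3 + 7 x + 7 mod 13:
  x = 2: RHS = 3, y in [4, 9]  -> 2 point(s)
  x = 3: RHS = 3, y in [4, 9]  -> 2 point(s)
  x = 7: RHS = 9, y in [3, 10]  -> 2 point(s)
  x = 8: RHS = 3, y in [4, 9]  -> 2 point(s)
  x = 12: RHS = 12, y in [5, 8]  -> 2 point(s)
Affine points: 10. Add the point at infinity: total = 11.

#E(F_13) = 11


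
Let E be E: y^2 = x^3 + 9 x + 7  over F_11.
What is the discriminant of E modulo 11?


4 a^3 + 27 b^2 = 4*9^3 + 27*7^2 = 2916 + 1323 = 4239
Delta = -16 * (4239) = -67824
Delta mod 11 = 2

Delta = 2 (mod 11)


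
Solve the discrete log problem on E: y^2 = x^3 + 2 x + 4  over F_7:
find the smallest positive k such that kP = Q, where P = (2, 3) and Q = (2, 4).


Enumerate multiples of P until we hit Q = (2, 4):
  1P = (2, 3)
  2P = (3, 4)
  3P = (3, 3)
  4P = (2, 4)
Match found at i = 4.

k = 4


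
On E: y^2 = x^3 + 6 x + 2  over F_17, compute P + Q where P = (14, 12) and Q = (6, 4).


P != Q, so use the chord formula.
s = (y2 - y1) / (x2 - x1) = (9) / (9) mod 17 = 1
x3 = s^2 - x1 - x2 mod 17 = 1^2 - 14 - 6 = 15
y3 = s (x1 - x3) - y1 mod 17 = 1 * (14 - 15) - 12 = 4

P + Q = (15, 4)


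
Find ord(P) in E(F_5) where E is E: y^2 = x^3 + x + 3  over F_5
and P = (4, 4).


Compute successive multiples of P until we hit O:
  1P = (4, 4)
  2P = (1, 0)
  3P = (4, 1)
  4P = O

ord(P) = 4


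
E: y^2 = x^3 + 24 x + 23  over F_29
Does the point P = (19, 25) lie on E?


Check whether y^2 = x^3 + 24 x + 23 (mod 29) for (x, y) = (19, 25).
LHS: y^2 = 25^2 mod 29 = 16
RHS: x^3 + 24 x + 23 = 19^3 + 24*19 + 23 mod 29 = 1
LHS != RHS

No, not on the curve


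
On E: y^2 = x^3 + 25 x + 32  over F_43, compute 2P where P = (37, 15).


Doubling: s = (3 x1^2 + a) / (2 y1)
s = (3*37^2 + 25) / (2*15) mod 43 = 3
x3 = s^2 - 2 x1 mod 43 = 3^2 - 2*37 = 21
y3 = s (x1 - x3) - y1 mod 43 = 3 * (37 - 21) - 15 = 33

2P = (21, 33)


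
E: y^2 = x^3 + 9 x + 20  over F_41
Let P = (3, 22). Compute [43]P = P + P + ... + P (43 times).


k = 43 = 101011_2 (binary, LSB first: 110101)
Double-and-add from P = (3, 22):
  bit 0 = 1: acc = O + (3, 22) = (3, 22)
  bit 1 = 1: acc = (3, 22) + (15, 39) = (27, 26)
  bit 2 = 0: acc unchanged = (27, 26)
  bit 3 = 1: acc = (27, 26) + (21, 32) = (35, 23)
  bit 4 = 0: acc unchanged = (35, 23)
  bit 5 = 1: acc = (35, 23) + (2, 13) = (3, 19)

43P = (3, 19)


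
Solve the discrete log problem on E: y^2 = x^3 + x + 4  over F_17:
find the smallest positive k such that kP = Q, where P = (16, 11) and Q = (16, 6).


Enumerate multiples of P until we hit Q = (16, 6):
  1P = (16, 11)
  2P = (4, 2)
  3P = (5, 10)
  4P = (5, 7)
  5P = (4, 15)
  6P = (16, 6)
Match found at i = 6.

k = 6


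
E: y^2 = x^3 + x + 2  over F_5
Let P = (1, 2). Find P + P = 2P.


Doubling: s = (3 x1^2 + a) / (2 y1)
s = (3*1^2 + 1) / (2*2) mod 5 = 1
x3 = s^2 - 2 x1 mod 5 = 1^2 - 2*1 = 4
y3 = s (x1 - x3) - y1 mod 5 = 1 * (1 - 4) - 2 = 0

2P = (4, 0)


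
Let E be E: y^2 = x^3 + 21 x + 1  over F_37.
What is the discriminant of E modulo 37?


4 a^3 + 27 b^2 = 4*21^3 + 27*1^2 = 37044 + 27 = 37071
Delta = -16 * (37071) = -593136
Delta mod 37 = 11

Delta = 11 (mod 37)


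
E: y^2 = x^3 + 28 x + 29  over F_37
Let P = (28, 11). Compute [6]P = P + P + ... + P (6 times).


k = 6 = 110_2 (binary, LSB first: 011)
Double-and-add from P = (28, 11):
  bit 0 = 0: acc unchanged = O
  bit 1 = 1: acc = O + (29, 12) = (29, 12)
  bit 2 = 1: acc = (29, 12) + (25, 0) = (29, 25)

6P = (29, 25)


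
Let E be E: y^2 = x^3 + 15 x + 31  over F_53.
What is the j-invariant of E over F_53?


Delta = -16(4 a^3 + 27 b^2) mod 53 = 25
-1728 * (4 a)^3 = -1728 * (4*15)^3 mod 53 = 48
j = 48 * 25^(-1) mod 53 = 21

j = 21 (mod 53)


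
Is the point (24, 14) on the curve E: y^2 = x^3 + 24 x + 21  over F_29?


Check whether y^2 = x^3 + 24 x + 21 (mod 29) for (x, y) = (24, 14).
LHS: y^2 = 14^2 mod 29 = 22
RHS: x^3 + 24 x + 21 = 24^3 + 24*24 + 21 mod 29 = 8
LHS != RHS

No, not on the curve


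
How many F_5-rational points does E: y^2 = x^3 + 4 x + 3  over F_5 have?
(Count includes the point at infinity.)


For each x in F_5, count y with y^2 = x^3 + 4 x + 3 mod 5:
  x = 2: RHS = 4, y in [2, 3]  -> 2 point(s)
Affine points: 2. Add the point at infinity: total = 3.

#E(F_5) = 3


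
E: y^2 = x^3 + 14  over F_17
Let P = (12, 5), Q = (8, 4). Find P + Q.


P != Q, so use the chord formula.
s = (y2 - y1) / (x2 - x1) = (16) / (13) mod 17 = 13
x3 = s^2 - x1 - x2 mod 17 = 13^2 - 12 - 8 = 13
y3 = s (x1 - x3) - y1 mod 17 = 13 * (12 - 13) - 5 = 16

P + Q = (13, 16)


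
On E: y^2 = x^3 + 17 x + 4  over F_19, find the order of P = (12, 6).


Compute successive multiples of P until we hit O:
  1P = (12, 6)
  2P = (15, 10)
  3P = (17, 0)
  4P = (15, 9)
  5P = (12, 13)
  6P = O

ord(P) = 6


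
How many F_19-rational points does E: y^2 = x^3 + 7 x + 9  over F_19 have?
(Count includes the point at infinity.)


For each x in F_19, count y with y^2 = x^3 + 7 x + 9 mod 19:
  x = 0: RHS = 9, y in [3, 16]  -> 2 point(s)
  x = 1: RHS = 17, y in [6, 13]  -> 2 point(s)
  x = 3: RHS = 0, y in [0]  -> 1 point(s)
  x = 4: RHS = 6, y in [5, 14]  -> 2 point(s)
  x = 5: RHS = 17, y in [6, 13]  -> 2 point(s)
  x = 6: RHS = 1, y in [1, 18]  -> 2 point(s)
  x = 8: RHS = 7, y in [8, 11]  -> 2 point(s)
  x = 11: RHS = 11, y in [7, 12]  -> 2 point(s)
  x = 12: RHS = 16, y in [4, 15]  -> 2 point(s)
  x = 13: RHS = 17, y in [6, 13]  -> 2 point(s)
  x = 14: RHS = 1, y in [1, 18]  -> 2 point(s)
  x = 17: RHS = 6, y in [5, 14]  -> 2 point(s)
  x = 18: RHS = 1, y in [1, 18]  -> 2 point(s)
Affine points: 25. Add the point at infinity: total = 26.

#E(F_19) = 26


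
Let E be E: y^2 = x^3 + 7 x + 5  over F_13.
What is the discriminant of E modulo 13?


4 a^3 + 27 b^2 = 4*7^3 + 27*5^2 = 1372 + 675 = 2047
Delta = -16 * (2047) = -32752
Delta mod 13 = 8

Delta = 8 (mod 13)


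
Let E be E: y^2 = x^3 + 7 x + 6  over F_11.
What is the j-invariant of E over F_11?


Delta = -16(4 a^3 + 27 b^2) mod 11 = 6
-1728 * (4 a)^3 = -1728 * (4*7)^3 mod 11 = 4
j = 4 * 6^(-1) mod 11 = 8

j = 8 (mod 11)


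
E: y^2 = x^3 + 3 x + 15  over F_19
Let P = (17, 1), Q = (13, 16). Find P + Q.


P != Q, so use the chord formula.
s = (y2 - y1) / (x2 - x1) = (15) / (15) mod 19 = 1
x3 = s^2 - x1 - x2 mod 19 = 1^2 - 17 - 13 = 9
y3 = s (x1 - x3) - y1 mod 19 = 1 * (17 - 9) - 1 = 7

P + Q = (9, 7)


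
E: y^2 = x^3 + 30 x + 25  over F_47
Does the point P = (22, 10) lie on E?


Check whether y^2 = x^3 + 30 x + 25 (mod 47) for (x, y) = (22, 10).
LHS: y^2 = 10^2 mod 47 = 6
RHS: x^3 + 30 x + 25 = 22^3 + 30*22 + 25 mod 47 = 6
LHS = RHS

Yes, on the curve


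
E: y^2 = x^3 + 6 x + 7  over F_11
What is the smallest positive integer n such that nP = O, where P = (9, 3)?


Compute successive multiples of P until we hit O:
  1P = (9, 3)
  2P = (2, 7)
  3P = (1, 5)
  4P = (10, 0)
  5P = (1, 6)
  6P = (2, 4)
  7P = (9, 8)
  8P = O

ord(P) = 8


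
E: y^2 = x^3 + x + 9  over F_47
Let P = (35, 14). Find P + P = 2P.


Doubling: s = (3 x1^2 + a) / (2 y1)
s = (3*35^2 + 1) / (2*14) mod 47 = 44
x3 = s^2 - 2 x1 mod 47 = 44^2 - 2*35 = 33
y3 = s (x1 - x3) - y1 mod 47 = 44 * (35 - 33) - 14 = 27

2P = (33, 27)


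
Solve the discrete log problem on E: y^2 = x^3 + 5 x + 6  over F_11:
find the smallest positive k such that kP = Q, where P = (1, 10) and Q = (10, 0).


Enumerate multiples of P until we hit Q = (10, 0):
  1P = (1, 10)
  2P = (3, 9)
  3P = (10, 0)
Match found at i = 3.

k = 3


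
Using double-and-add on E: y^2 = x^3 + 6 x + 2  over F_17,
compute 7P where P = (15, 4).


k = 7 = 111_2 (binary, LSB first: 111)
Double-and-add from P = (15, 4):
  bit 0 = 1: acc = O + (15, 4) = (15, 4)
  bit 1 = 1: acc = (15, 4) + (8, 16) = (7, 9)
  bit 2 = 1: acc = (7, 9) + (10, 12) = (1, 14)

7P = (1, 14)


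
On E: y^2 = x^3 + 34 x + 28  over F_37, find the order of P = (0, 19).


Compute successive multiples of P until we hit O:
  1P = (0, 19)
  2P = (9, 8)
  3P = (3, 34)
  4P = (22, 19)
  5P = (15, 18)
  6P = (10, 31)
  7P = (24, 4)
  8P = (29, 13)
  ... (continuing to 41P)
  41P = O

ord(P) = 41


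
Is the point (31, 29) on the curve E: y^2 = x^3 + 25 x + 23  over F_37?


Check whether y^2 = x^3 + 25 x + 23 (mod 37) for (x, y) = (31, 29).
LHS: y^2 = 29^2 mod 37 = 27
RHS: x^3 + 25 x + 23 = 31^3 + 25*31 + 23 mod 37 = 27
LHS = RHS

Yes, on the curve


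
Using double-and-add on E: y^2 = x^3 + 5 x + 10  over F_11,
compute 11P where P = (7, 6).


k = 11 = 1011_2 (binary, LSB first: 1101)
Double-and-add from P = (7, 6):
  bit 0 = 1: acc = O + (7, 6) = (7, 6)
  bit 1 = 1: acc = (7, 6) + (1, 4) = (8, 1)
  bit 2 = 0: acc unchanged = (8, 1)
  bit 3 = 1: acc = (8, 1) + (6, 5) = (1, 7)

11P = (1, 7)


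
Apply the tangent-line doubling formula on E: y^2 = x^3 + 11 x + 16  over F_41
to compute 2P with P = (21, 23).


Doubling: s = (3 x1^2 + a) / (2 y1)
s = (3*21^2 + 11) / (2*23) mod 41 = 29
x3 = s^2 - 2 x1 mod 41 = 29^2 - 2*21 = 20
y3 = s (x1 - x3) - y1 mod 41 = 29 * (21 - 20) - 23 = 6

2P = (20, 6)


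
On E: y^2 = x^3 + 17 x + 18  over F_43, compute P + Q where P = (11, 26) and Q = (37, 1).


P != Q, so use the chord formula.
s = (y2 - y1) / (x2 - x1) = (18) / (26) mod 43 = 4
x3 = s^2 - x1 - x2 mod 43 = 4^2 - 11 - 37 = 11
y3 = s (x1 - x3) - y1 mod 43 = 4 * (11 - 11) - 26 = 17

P + Q = (11, 17)


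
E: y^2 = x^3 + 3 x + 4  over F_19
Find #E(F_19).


For each x in F_19, count y with y^2 = x^3 + 3 x + 4 mod 19:
  x = 0: RHS = 4, y in [2, 17]  -> 2 point(s)
  x = 4: RHS = 4, y in [2, 17]  -> 2 point(s)
  x = 5: RHS = 11, y in [7, 12]  -> 2 point(s)
  x = 7: RHS = 7, y in [8, 11]  -> 2 point(s)
  x = 9: RHS = 0, y in [0]  -> 1 point(s)
  x = 11: RHS = 0, y in [0]  -> 1 point(s)
  x = 12: RHS = 1, y in [1, 18]  -> 2 point(s)
  x = 13: RHS = 17, y in [6, 13]  -> 2 point(s)
  x = 14: RHS = 16, y in [4, 15]  -> 2 point(s)
  x = 15: RHS = 4, y in [2, 17]  -> 2 point(s)
  x = 16: RHS = 6, y in [5, 14]  -> 2 point(s)
  x = 17: RHS = 9, y in [3, 16]  -> 2 point(s)
  x = 18: RHS = 0, y in [0]  -> 1 point(s)
Affine points: 23. Add the point at infinity: total = 24.

#E(F_19) = 24


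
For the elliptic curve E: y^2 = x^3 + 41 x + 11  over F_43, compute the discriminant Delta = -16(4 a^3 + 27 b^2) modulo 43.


4 a^3 + 27 b^2 = 4*41^3 + 27*11^2 = 275684 + 3267 = 278951
Delta = -16 * (278951) = -4463216
Delta mod 43 = 12

Delta = 12 (mod 43)


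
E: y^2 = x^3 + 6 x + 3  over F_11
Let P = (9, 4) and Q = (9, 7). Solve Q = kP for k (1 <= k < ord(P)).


Enumerate multiples of P until we hit Q = (9, 7):
  1P = (9, 4)
  2P = (7, 6)
  3P = (7, 5)
  4P = (9, 7)
Match found at i = 4.

k = 4


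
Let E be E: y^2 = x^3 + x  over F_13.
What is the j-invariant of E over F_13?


Delta = -16(4 a^3 + 27 b^2) mod 13 = 1
-1728 * (4 a)^3 = -1728 * (4*1)^3 mod 13 = 12
j = 12 * 1^(-1) mod 13 = 12

j = 12 (mod 13)


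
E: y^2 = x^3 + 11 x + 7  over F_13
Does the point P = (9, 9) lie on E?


Check whether y^2 = x^3 + 11 x + 7 (mod 13) for (x, y) = (9, 9).
LHS: y^2 = 9^2 mod 13 = 3
RHS: x^3 + 11 x + 7 = 9^3 + 11*9 + 7 mod 13 = 3
LHS = RHS

Yes, on the curve


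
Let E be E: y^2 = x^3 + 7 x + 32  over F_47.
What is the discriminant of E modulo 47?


4 a^3 + 27 b^2 = 4*7^3 + 27*32^2 = 1372 + 27648 = 29020
Delta = -16 * (29020) = -464320
Delta mod 47 = 40

Delta = 40 (mod 47)


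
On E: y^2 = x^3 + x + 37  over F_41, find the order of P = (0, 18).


Compute successive multiples of P until we hit O:
  1P = (0, 18)
  2P = (23, 3)
  3P = (13, 19)
  4P = (20, 12)
  5P = (1, 11)
  6P = (7, 31)
  7P = (9, 18)
  8P = (32, 23)
  ... (continuing to 32P)
  32P = O

ord(P) = 32


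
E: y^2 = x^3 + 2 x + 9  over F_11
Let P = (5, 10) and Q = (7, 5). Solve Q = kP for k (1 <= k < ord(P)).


Enumerate multiples of P until we hit Q = (7, 5):
  1P = (5, 10)
  2P = (1, 1)
  3P = (8, 8)
  4P = (7, 6)
  5P = (3, 8)
  6P = (4, 2)
  7P = (0, 8)
  8P = (0, 3)
  9P = (4, 9)
  10P = (3, 3)
  11P = (7, 5)
Match found at i = 11.

k = 11


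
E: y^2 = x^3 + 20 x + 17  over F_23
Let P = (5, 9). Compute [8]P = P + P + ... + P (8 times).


k = 8 = 1000_2 (binary, LSB first: 0001)
Double-and-add from P = (5, 9):
  bit 0 = 0: acc unchanged = O
  bit 1 = 0: acc unchanged = O
  bit 2 = 0: acc unchanged = O
  bit 3 = 1: acc = O + (5, 14) = (5, 14)

8P = (5, 14)


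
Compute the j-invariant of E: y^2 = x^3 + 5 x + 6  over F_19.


Delta = -16(4 a^3 + 27 b^2) mod 19 = 8
-1728 * (4 a)^3 = -1728 * (4*5)^3 mod 19 = 1
j = 1 * 8^(-1) mod 19 = 12

j = 12 (mod 19)


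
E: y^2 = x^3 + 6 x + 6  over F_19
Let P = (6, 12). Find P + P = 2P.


Doubling: s = (3 x1^2 + a) / (2 y1)
s = (3*6^2 + 6) / (2*12) mod 19 = 0
x3 = s^2 - 2 x1 mod 19 = 0^2 - 2*6 = 7
y3 = s (x1 - x3) - y1 mod 19 = 0 * (6 - 7) - 12 = 7

2P = (7, 7)


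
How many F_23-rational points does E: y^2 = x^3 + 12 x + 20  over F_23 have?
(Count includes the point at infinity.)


For each x in F_23, count y with y^2 = x^3 + 12 x + 20 mod 23:
  x = 2: RHS = 6, y in [11, 12]  -> 2 point(s)
  x = 6: RHS = 9, y in [3, 20]  -> 2 point(s)
  x = 9: RHS = 6, y in [11, 12]  -> 2 point(s)
  x = 10: RHS = 13, y in [6, 17]  -> 2 point(s)
  x = 12: RHS = 6, y in [11, 12]  -> 2 point(s)
  x = 13: RHS = 4, y in [2, 21]  -> 2 point(s)
  x = 17: RHS = 8, y in [10, 13]  -> 2 point(s)
  x = 19: RHS = 0, y in [0]  -> 1 point(s)
  x = 20: RHS = 3, y in [7, 16]  -> 2 point(s)
Affine points: 17. Add the point at infinity: total = 18.

#E(F_23) = 18


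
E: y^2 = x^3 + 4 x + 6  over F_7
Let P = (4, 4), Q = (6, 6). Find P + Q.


P != Q, so use the chord formula.
s = (y2 - y1) / (x2 - x1) = (2) / (2) mod 7 = 1
x3 = s^2 - x1 - x2 mod 7 = 1^2 - 4 - 6 = 5
y3 = s (x1 - x3) - y1 mod 7 = 1 * (4 - 5) - 4 = 2

P + Q = (5, 2)


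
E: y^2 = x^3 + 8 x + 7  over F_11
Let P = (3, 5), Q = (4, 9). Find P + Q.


P != Q, so use the chord formula.
s = (y2 - y1) / (x2 - x1) = (4) / (1) mod 11 = 4
x3 = s^2 - x1 - x2 mod 11 = 4^2 - 3 - 4 = 9
y3 = s (x1 - x3) - y1 mod 11 = 4 * (3 - 9) - 5 = 4

P + Q = (9, 4)


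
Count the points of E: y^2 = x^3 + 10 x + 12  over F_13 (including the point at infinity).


For each x in F_13, count y with y^2 = x^3 + 10 x + 12 mod 13:
  x = 0: RHS = 12, y in [5, 8]  -> 2 point(s)
  x = 1: RHS = 10, y in [6, 7]  -> 2 point(s)
  x = 2: RHS = 1, y in [1, 12]  -> 2 point(s)
  x = 3: RHS = 4, y in [2, 11]  -> 2 point(s)
  x = 4: RHS = 12, y in [5, 8]  -> 2 point(s)
  x = 7: RHS = 9, y in [3, 10]  -> 2 point(s)
  x = 9: RHS = 12, y in [5, 8]  -> 2 point(s)
  x = 11: RHS = 10, y in [6, 7]  -> 2 point(s)
  x = 12: RHS = 1, y in [1, 12]  -> 2 point(s)
Affine points: 18. Add the point at infinity: total = 19.

#E(F_13) = 19


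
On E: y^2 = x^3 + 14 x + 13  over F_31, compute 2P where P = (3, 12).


Doubling: s = (3 x1^2 + a) / (2 y1)
s = (3*3^2 + 14) / (2*12) mod 31 = 3
x3 = s^2 - 2 x1 mod 31 = 3^2 - 2*3 = 3
y3 = s (x1 - x3) - y1 mod 31 = 3 * (3 - 3) - 12 = 19

2P = (3, 19)


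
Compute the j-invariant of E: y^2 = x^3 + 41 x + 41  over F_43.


Delta = -16(4 a^3 + 27 b^2) mod 43 = 31
-1728 * (4 a)^3 = -1728 * (4*41)^3 mod 43 = 11
j = 11 * 31^(-1) mod 43 = 17

j = 17 (mod 43)


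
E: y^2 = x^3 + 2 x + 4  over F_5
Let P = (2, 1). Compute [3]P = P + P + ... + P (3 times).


k = 3 = 11_2 (binary, LSB first: 11)
Double-and-add from P = (2, 1):
  bit 0 = 1: acc = O + (2, 1) = (2, 1)
  bit 1 = 1: acc = (2, 1) + (0, 3) = (4, 1)

3P = (4, 1)


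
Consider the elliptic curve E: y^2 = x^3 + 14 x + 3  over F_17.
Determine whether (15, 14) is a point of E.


Check whether y^2 = x^3 + 14 x + 3 (mod 17) for (x, y) = (15, 14).
LHS: y^2 = 14^2 mod 17 = 9
RHS: x^3 + 14 x + 3 = 15^3 + 14*15 + 3 mod 17 = 1
LHS != RHS

No, not on the curve


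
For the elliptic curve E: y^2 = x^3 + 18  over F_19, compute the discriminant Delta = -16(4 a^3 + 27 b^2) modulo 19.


4 a^3 + 27 b^2 = 4*0^3 + 27*18^2 = 0 + 8748 = 8748
Delta = -16 * (8748) = -139968
Delta mod 19 = 5

Delta = 5 (mod 19)
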